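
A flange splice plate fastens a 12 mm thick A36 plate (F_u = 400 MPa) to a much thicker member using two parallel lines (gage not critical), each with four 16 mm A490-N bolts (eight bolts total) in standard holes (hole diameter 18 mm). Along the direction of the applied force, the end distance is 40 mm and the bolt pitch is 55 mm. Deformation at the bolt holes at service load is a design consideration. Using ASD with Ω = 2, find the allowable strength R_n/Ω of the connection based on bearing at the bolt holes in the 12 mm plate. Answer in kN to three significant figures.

Per bolt r_n = 1.2 l_c t F_u ≤ 2.4 d t F_u; upper limit = 2.4 × 16 × 12 × 400 / 1000 = 184.3 kN.
Edge bolt: l_c = 40 − 18/2 = 31 mm → 1.2 × 31 × 12 × 400 / 1000 = 178.6 → r_n = 178.6 kN.
Interior bolts: l_c = 55 − 18 = 37 mm → 1.2 × 37 × 12 × 400 / 1000 = 213.1 → r_n = 184.3 kN.
R_n = 2 × 178.6 + 6 × 184.3 = 1463 kN.
Allowable strength R_n/Ω = 1463 / 2 = 732 kN.

732 kN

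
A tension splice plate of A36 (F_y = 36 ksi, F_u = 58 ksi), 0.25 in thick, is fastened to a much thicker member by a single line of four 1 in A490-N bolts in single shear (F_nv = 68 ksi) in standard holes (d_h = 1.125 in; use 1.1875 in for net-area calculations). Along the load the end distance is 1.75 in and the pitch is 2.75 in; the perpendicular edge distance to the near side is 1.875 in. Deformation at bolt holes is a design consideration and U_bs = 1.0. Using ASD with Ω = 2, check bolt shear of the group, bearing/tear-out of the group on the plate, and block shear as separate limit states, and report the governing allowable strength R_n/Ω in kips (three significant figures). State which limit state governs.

Bolt shear: A_b = π·1²/4 = 0.7854 in²; R_n = 68 × 0.7854 × 4 × 1 = 213.6 kips → 213.6 / 2 = 107 kips.
Bearing: edge l_c = 1.188, r_n = 20.66 kips; interior l_c = 1.625, r_n = 28.27 kips; R_n = 20.66 + 3·28.27 = 105.5 kips → 52.7 kips.
Block shear: A_gv = 2.5, A_nv = 1.461, A_nt = 0.3203 in²; R_n = min(0.6F_uA_nv, 0.6F_yA_gv) + U_bs·F_u·A_nt = 69.42 kips → 34.7 kips.
Block shear governs: 34.7 kips.

34.7 kips (block shear governs)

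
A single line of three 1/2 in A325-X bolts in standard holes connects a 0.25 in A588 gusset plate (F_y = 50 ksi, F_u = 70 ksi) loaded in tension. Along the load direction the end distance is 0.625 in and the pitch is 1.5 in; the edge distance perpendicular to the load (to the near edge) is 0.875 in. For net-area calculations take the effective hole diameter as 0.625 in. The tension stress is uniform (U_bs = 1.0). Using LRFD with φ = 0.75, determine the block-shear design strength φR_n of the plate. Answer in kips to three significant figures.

23.6 kips

Shear plane L_v = 0.625 + 2·1.5 = 3.625 in; A_gv = 3.625 × 0.25 = 0.9062 in².
A_nv = (3.625 − 2.5·0.625) × 0.25 = 0.5156 in².
A_nt = (0.875 − 0.5·0.625) × 0.25 = 0.1406 in².
0.6 F_u A_nv = 21.66 kips; 0.6 F_y A_gv = 27.19 kips → shear rupture governs the shear term.
R_n = 21.66 + 1.0 × 70 × 0.1406 = 31.5 kips.
Design strength φR_n = 0.75 × 31.5 = 23.6 kips.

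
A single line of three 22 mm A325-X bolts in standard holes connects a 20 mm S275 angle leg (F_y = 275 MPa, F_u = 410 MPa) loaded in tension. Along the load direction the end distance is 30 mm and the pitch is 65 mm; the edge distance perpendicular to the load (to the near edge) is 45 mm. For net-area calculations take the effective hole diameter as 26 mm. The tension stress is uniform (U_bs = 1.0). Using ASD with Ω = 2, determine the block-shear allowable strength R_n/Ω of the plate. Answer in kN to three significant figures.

Shear plane L_v = 30 + 2·65 = 160 mm; A_gv = 160 × 20 = 3200 mm².
A_nv = (160 − 2.5·26) × 20 = 1900 mm².
A_nt = (45 − 0.5·26) × 20 = 640 mm².
0.6 F_u A_nv = 467.4 kN; 0.6 F_y A_gv = 528 kN → shear rupture governs the shear term.
R_n = 467.4 + 1.0 × 410 × 640 / 1000 = 729.8 kN.
Allowable strength R_n/Ω = 729.8 / 2 = 365 kN.

365 kN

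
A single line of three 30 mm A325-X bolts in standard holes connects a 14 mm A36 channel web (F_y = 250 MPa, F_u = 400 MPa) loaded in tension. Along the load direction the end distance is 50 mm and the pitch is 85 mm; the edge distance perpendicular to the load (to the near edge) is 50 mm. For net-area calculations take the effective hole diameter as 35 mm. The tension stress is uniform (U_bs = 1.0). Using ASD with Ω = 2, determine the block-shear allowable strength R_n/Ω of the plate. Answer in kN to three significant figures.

314 kN

Shear plane L_v = 50 + 2·85 = 220 mm; A_gv = 220 × 14 = 3080 mm².
A_nv = (220 − 2.5·35) × 14 = 1855 mm².
A_nt = (50 − 0.5·35) × 14 = 455 mm².
0.6 F_u A_nv = 445.2 kN; 0.6 F_y A_gv = 462 kN → shear rupture governs the shear term.
R_n = 445.2 + 1.0 × 400 × 455 / 1000 = 627.2 kN.
Allowable strength R_n/Ω = 627.2 / 2 = 314 kN.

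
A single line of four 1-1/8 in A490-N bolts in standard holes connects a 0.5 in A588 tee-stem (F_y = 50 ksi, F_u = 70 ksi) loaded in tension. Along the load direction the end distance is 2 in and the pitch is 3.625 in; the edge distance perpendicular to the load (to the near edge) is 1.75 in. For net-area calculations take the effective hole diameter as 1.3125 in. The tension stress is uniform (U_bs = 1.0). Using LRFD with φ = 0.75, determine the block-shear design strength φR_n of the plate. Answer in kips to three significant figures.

159 kips

Shear plane L_v = 2 + 3·3.625 = 12.88 in; A_gv = 12.88 × 0.5 = 6.438 in².
A_nv = (12.88 − 3.5·1.3125) × 0.5 = 4.141 in².
A_nt = (1.75 − 0.5·1.3125) × 0.5 = 0.5469 in².
0.6 F_u A_nv = 173.9 kips; 0.6 F_y A_gv = 193.1 kips → shear rupture governs the shear term.
R_n = 173.9 + 1.0 × 70 × 0.5469 = 212.2 kips.
Design strength φR_n = 0.75 × 212.2 = 159 kips.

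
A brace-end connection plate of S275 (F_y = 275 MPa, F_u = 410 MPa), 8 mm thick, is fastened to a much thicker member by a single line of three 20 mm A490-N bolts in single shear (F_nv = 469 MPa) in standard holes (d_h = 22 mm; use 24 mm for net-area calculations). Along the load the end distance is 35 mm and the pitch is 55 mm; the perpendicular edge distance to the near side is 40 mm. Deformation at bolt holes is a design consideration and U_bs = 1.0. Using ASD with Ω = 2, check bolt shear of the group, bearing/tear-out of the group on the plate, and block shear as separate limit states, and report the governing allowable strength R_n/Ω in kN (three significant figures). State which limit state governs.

130 kN (block shear governs)

Bolt shear: A_b = π·20²/4 = 314.2 mm²; R_n = 469 × 314.2 × 3 × 1 / 1000 = 442 kN → 442 / 2 = 221 kN.
Bearing: edge l_c = 24, r_n = 94.46 kN; interior l_c = 33, r_n = 129.9 kN; R_n = 94.46 + 2·129.9 = 354.2 kN → 177 kN.
Block shear: A_gv = 1160, A_nv = 680, A_nt = 224 mm²; R_n = min(0.6F_uA_nv, 0.6F_yA_gv) + U_bs·F_u·A_nt = 259.1 kN → 130 kN.
Block shear governs: 130 kN.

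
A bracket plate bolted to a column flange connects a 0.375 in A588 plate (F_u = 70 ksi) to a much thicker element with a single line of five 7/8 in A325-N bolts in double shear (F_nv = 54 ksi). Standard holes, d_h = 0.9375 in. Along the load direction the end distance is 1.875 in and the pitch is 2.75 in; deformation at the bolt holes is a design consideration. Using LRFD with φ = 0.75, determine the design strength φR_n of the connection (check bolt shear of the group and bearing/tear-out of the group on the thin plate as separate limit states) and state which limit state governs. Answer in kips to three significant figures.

199 kips (bearing governs)

Bolt shear: A_b = π·0.875²/4 = 0.6013 in²; R_n = 54 × 0.6013 × 5 × 2 = 324.7 kips → 0.75 × 324.7 = 244 kips.
Bearing (1.2 l_c t F_u ≤ 2.4 d t F_u): upper limit = 2.4·0.875·0.375·70 = 55.13 kips.
  Edge l_c = 1.875 − 0.9375/2 = 1.406 → r_n = 44.3 kips; interior l_c = 2.75 − 0.9375 = 1.812 → r_n = 55.13 kips.
  R_n,bearing = 1·44.3 + 4·55.13 = 264.8 kips → 0.75 × 264.8 = 199 kips.
Bearing governs: 199 kips.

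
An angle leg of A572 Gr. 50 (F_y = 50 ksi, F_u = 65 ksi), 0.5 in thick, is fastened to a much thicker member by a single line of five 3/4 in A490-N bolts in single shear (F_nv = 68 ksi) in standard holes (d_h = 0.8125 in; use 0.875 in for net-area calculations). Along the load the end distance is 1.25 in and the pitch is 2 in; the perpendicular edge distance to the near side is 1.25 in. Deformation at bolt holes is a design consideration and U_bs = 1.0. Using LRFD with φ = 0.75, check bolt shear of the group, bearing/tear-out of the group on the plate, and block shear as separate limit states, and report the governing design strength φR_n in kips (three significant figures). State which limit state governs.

Bolt shear: A_b = π·0.75²/4 = 0.4418 in²; R_n = 68 × 0.4418 × 5 × 1 = 150.2 kips → 0.75 × 150.2 = 113 kips.
Bearing: edge l_c = 0.8438, r_n = 32.91 kips; interior l_c = 1.188, r_n = 46.31 kips; R_n = 32.91 + 4·46.31 = 218.2 kips → 164 kips.
Block shear: A_gv = 4.625, A_nv = 2.656, A_nt = 0.4062 in²; R_n = min(0.6F_uA_nv, 0.6F_yA_gv) + U_bs·F_u·A_nt = 130 kips → 97.5 kips.
Block shear governs: 97.5 kips.

97.5 kips (block shear governs)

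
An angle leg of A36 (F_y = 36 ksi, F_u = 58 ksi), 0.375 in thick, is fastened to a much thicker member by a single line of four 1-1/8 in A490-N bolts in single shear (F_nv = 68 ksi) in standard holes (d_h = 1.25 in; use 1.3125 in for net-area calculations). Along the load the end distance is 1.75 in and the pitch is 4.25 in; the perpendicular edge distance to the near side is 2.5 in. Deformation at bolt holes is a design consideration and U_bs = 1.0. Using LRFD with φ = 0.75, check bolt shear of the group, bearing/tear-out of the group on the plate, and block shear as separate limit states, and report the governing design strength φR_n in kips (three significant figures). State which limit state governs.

Bolt shear: A_b = π·1.125²/4 = 0.994 in²; R_n = 68 × 0.994 × 4 × 1 = 270.4 kips → 0.75 × 270.4 = 203 kips.
Bearing: edge l_c = 1.125, r_n = 29.36 kips; interior l_c = 3, r_n = 58.72 kips; R_n = 29.36 + 3·58.72 = 205.5 kips → 154 kips.
Block shear: A_gv = 5.438, A_nv = 3.715, A_nt = 0.6914 in²; R_n = min(0.6F_uA_nv, 0.6F_yA_gv) + U_bs·F_u·A_nt = 157.6 kips → 118 kips.
Block shear governs: 118 kips.

118 kips (block shear governs)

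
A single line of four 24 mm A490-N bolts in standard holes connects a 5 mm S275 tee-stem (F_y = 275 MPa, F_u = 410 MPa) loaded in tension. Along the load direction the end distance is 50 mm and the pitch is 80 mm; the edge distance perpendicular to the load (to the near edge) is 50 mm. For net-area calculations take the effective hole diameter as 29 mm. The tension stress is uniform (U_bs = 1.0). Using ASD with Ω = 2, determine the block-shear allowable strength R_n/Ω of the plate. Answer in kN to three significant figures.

Shear plane L_v = 50 + 3·80 = 290 mm; A_gv = 290 × 5 = 1450 mm².
A_nv = (290 − 3.5·29) × 5 = 942.5 mm².
A_nt = (50 − 0.5·29) × 5 = 177.5 mm².
0.6 F_u A_nv = 231.9 kN; 0.6 F_y A_gv = 239.2 kN → shear rupture governs the shear term.
R_n = 231.9 + 1.0 × 410 × 177.5 / 1000 = 304.6 kN.
Allowable strength R_n/Ω = 304.6 / 2 = 152 kN.

152 kN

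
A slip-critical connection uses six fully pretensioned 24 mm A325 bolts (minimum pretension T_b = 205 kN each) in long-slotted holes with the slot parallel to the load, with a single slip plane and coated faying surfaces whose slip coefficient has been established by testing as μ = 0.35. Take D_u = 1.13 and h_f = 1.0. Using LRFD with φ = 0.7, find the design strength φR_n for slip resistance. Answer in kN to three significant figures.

R_n = μ · D_u · h_f · T_b · n_s · n_b = 0.35 × 1.13 × 1.0 × 205 × 1 × 6 = 486.5 kN.
Design strength φR_n = 0.7 × 486.5 = 341 kN.

341 kN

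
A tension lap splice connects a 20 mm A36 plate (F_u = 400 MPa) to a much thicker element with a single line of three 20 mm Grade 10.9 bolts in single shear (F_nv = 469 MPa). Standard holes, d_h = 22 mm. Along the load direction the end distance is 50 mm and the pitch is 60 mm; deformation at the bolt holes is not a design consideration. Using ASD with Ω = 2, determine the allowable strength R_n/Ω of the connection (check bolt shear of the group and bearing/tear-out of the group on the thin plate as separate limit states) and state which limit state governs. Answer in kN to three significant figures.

Bolt shear: A_b = π·20²/4 = 314.2 mm²; R_n = 469 × 314.2 × 3 × 1 / 1000 = 442 kN → 442 / 2 = 221 kN.
Bearing (1.5 l_c t F_u ≤ 3.0 d t F_u): upper limit = 3.0·20·20·400 / 1000 = 480 kN.
  Edge l_c = 50 − 22/2 = 39 → r_n = 468 kN; interior l_c = 60 − 22 = 38 → r_n = 456 kN.
  R_n,bearing = 1·468 + 2·456 = 1380 kN → 1380 / 2 = 690 kN.
Bolt shear governs: 221 kN.

221 kN (bolt shear governs)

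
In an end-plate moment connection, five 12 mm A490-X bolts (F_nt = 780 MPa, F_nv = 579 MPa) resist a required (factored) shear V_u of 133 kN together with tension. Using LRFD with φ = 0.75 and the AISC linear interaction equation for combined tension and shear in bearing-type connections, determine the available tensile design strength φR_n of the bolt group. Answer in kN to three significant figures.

A_b = π·12²/4 = 113.1 mm²; f_rv = 133 × 1000 / (5 × 113.1) = 235.2 MPa.
F'_nt = 1.3 F_nt − (F_nt / φF_nv) f_rv = 1.3·780 − (780/(0.75·579))·235.2 = 591.5 MPa, capped at F_nt → F'_nt = 591.5 MPa.
R_n = F'_nt · A_b · n = 591.5 × 113.1 × 5 / 1000 = 334.5 kN.
Design strength φR_n = 0.75 × 334.5 = 251 kN.

251 kN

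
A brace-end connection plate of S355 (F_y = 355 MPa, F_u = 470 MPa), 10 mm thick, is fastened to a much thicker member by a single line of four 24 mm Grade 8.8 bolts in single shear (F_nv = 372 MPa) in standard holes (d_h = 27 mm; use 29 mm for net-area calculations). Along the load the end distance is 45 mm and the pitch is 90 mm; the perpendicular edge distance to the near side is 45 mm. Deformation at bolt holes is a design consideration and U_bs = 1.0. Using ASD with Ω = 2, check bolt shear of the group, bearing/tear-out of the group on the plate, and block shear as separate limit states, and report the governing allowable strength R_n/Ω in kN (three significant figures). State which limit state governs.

Bolt shear: A_b = π·24²/4 = 452.4 mm²; R_n = 372 × 452.4 × 4 × 1 / 1000 = 673.2 kN → 673.2 / 2 = 337 kN.
Bearing: edge l_c = 31.5, r_n = 177.7 kN; interior l_c = 63, r_n = 270.7 kN; R_n = 177.7 + 3·270.7 = 989.8 kN → 495 kN.
Block shear: A_gv = 3150, A_nv = 2135, A_nt = 305 mm²; R_n = min(0.6F_uA_nv, 0.6F_yA_gv) + U_bs·F_u·A_nt = 745.4 kN → 373 kN.
Bolt shear governs: 337 kN.

337 kN (bolt shear governs)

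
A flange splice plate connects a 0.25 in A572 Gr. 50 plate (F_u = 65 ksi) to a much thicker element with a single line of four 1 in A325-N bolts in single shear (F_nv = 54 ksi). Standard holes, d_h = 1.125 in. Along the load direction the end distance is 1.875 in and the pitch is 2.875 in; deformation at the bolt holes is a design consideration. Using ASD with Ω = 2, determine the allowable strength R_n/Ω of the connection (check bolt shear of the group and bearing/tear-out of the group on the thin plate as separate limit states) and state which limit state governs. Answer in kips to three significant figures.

Bolt shear: A_b = π·1²/4 = 0.7854 in²; R_n = 54 × 0.7854 × 4 × 1 = 169.6 kips → 169.6 / 2 = 84.8 kips.
Bearing (1.2 l_c t F_u ≤ 2.4 d t F_u): upper limit = 2.4·1·0.25·65 = 39 kips.
  Edge l_c = 1.875 − 1.125/2 = 1.312 → r_n = 25.59 kips; interior l_c = 2.875 − 1.125 = 1.75 → r_n = 34.12 kips.
  R_n,bearing = 1·25.59 + 3·34.12 = 128 kips → 128 / 2 = 64 kips.
Bearing governs: 64 kips.

64 kips (bearing governs)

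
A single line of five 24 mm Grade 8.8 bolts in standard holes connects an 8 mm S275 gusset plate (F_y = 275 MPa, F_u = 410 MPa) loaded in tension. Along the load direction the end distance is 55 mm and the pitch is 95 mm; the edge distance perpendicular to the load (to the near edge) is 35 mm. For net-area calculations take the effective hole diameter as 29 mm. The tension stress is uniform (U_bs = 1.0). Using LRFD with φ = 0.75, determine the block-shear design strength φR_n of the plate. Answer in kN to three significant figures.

481 kN

Shear plane L_v = 55 + 4·95 = 435 mm; A_gv = 435 × 8 = 3480 mm².
A_nv = (435 − 4.5·29) × 8 = 2436 mm².
A_nt = (35 − 0.5·29) × 8 = 164 mm².
0.6 F_u A_nv = 599.3 kN; 0.6 F_y A_gv = 574.2 kN → shear yielding governs the shear term.
R_n = 574.2 + 1.0 × 410 × 164 / 1000 = 641.4 kN.
Design strength φR_n = 0.75 × 641.4 = 481 kN.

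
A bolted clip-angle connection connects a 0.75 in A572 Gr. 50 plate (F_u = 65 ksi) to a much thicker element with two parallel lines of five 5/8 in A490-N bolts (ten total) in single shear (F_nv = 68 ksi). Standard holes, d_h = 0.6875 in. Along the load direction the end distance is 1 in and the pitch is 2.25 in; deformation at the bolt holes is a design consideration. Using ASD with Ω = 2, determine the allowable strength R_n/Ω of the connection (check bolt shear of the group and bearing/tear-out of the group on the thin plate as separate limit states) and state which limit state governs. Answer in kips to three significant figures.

Bolt shear: A_b = π·0.625²/4 = 0.3068 in²; R_n = 68 × 0.3068 × 10 × 1 = 208.6 kips → 208.6 / 2 = 104 kips.
Bearing (1.2 l_c t F_u ≤ 2.4 d t F_u): upper limit = 2.4·0.625·0.75·65 = 73.12 kips.
  Edge l_c = 1 − 0.6875/2 = 0.6562 → r_n = 38.39 kips; interior l_c = 2.25 − 0.6875 = 1.562 → r_n = 73.12 kips.
  R_n,bearing = 2·38.39 + 8·73.12 = 661.8 kips → 661.8 / 2 = 331 kips.
Bolt shear governs: 104 kips.

104 kips (bolt shear governs)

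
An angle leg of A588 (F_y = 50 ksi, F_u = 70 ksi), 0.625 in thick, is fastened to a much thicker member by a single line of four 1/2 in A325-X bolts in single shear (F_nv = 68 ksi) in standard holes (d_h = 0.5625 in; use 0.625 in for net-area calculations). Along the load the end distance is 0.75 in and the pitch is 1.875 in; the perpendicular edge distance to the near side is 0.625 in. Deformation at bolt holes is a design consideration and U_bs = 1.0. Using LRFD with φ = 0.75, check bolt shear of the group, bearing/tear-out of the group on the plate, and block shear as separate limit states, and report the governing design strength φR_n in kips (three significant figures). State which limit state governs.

Bolt shear: A_b = π·0.5²/4 = 0.1963 in²; R_n = 68 × 0.1963 × 4 × 1 = 53.41 kips → 0.75 × 53.41 = 40.1 kips.
Bearing: edge l_c = 0.4688, r_n = 24.61 kips; interior l_c = 1.312, r_n = 52.5 kips; R_n = 24.61 + 3·52.5 = 182.1 kips → 137 kips.
Block shear: A_gv = 3.984, A_nv = 2.617, A_nt = 0.1953 in²; R_n = min(0.6F_uA_nv, 0.6F_yA_gv) + U_bs·F_u·A_nt = 123.6 kips → 92.7 kips.
Bolt shear governs: 40.1 kips.

40.1 kips (bolt shear governs)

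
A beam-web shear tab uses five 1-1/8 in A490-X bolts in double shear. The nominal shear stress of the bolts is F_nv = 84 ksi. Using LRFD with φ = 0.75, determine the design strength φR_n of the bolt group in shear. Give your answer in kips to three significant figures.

626 kips

A_b = π × 1.125² / 4 = 0.994 in².
R_n = F_nv · A_b · n · n_s = 84 × 0.994 × 5 × 2 = 835 kips.
Design strength φR_n = 0.75 × 835 = 626 kips.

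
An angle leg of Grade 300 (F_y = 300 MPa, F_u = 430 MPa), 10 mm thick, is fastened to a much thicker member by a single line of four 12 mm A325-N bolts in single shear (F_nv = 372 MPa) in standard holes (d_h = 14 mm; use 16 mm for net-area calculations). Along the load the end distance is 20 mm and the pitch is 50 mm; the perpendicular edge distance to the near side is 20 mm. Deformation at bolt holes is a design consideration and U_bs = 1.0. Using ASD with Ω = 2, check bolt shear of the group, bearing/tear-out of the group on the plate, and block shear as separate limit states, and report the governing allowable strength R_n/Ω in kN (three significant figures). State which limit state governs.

84.1 kN (bolt shear governs)

Bolt shear: A_b = π·12²/4 = 113.1 mm²; R_n = 372 × 113.1 × 4 × 1 / 1000 = 168.3 kN → 168.3 / 2 = 84.1 kN.
Bearing: edge l_c = 13, r_n = 67.08 kN; interior l_c = 36, r_n = 123.8 kN; R_n = 67.08 + 3·123.8 = 438.6 kN → 219 kN.
Block shear: A_gv = 1700, A_nv = 1140, A_nt = 120 mm²; R_n = min(0.6F_uA_nv, 0.6F_yA_gv) + U_bs·F_u·A_nt = 345.7 kN → 173 kN.
Bolt shear governs: 84.1 kN.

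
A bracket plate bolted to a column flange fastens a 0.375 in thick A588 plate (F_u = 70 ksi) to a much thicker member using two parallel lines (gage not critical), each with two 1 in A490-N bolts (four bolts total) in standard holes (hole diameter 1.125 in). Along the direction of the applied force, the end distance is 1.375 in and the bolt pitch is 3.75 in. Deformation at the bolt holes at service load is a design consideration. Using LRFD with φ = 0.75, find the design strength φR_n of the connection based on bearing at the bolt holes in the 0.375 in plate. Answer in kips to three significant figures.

Per bolt r_n = 1.2 l_c t F_u ≤ 2.4 d t F_u; upper limit = 2.4 × 1 × 0.375 × 70 = 63 kips.
Edge bolt: l_c = 1.375 − 1.125/2 = 0.8125 in → 1.2 × 0.8125 × 0.375 × 70 = 25.59 → r_n = 25.59 kips.
Interior bolts: l_c = 3.75 − 1.125 = 2.625 in → 1.2 × 2.625 × 0.375 × 70 = 82.69 → r_n = 63 kips.
R_n = 2 × 25.59 + 2 × 63 = 177.2 kips.
Design strength φR_n = 0.75 × 177.2 = 133 kips.

133 kips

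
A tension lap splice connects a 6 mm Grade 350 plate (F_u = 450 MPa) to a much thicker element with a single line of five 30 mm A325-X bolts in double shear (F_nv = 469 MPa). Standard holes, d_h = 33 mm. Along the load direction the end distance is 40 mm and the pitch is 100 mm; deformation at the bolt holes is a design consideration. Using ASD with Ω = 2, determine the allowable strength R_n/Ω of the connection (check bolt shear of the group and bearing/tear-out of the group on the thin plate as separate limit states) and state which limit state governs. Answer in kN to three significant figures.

427 kN (bearing governs)

Bolt shear: A_b = π·30²/4 = 706.9 mm²; R_n = 469 × 706.9 × 5 × 2 / 1000 = 3315 kN → 3315 / 2 = 1660 kN.
Bearing (1.2 l_c t F_u ≤ 2.4 d t F_u): upper limit = 2.4·30·6·450 / 1000 = 194.4 kN.
  Edge l_c = 40 − 33/2 = 23.5 → r_n = 76.14 kN; interior l_c = 100 − 33 = 67 → r_n = 194.4 kN.
  R_n,bearing = 1·76.14 + 4·194.4 = 853.7 kN → 853.7 / 2 = 427 kN.
Bearing governs: 427 kN.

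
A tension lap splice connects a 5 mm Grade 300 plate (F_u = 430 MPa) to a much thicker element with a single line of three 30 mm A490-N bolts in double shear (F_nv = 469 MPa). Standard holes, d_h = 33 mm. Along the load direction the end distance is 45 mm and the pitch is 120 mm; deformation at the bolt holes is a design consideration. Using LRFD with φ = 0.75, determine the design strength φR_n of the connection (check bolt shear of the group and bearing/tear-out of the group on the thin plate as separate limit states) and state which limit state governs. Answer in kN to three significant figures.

Bolt shear: A_b = π·30²/4 = 706.9 mm²; R_n = 469 × 706.9 × 3 × 2 / 1000 = 1989 kN → 0.75 × 1989 = 1490 kN.
Bearing (1.2 l_c t F_u ≤ 2.4 d t F_u): upper limit = 2.4·30·5·430 / 1000 = 154.8 kN.
  Edge l_c = 45 − 33/2 = 28.5 → r_n = 73.53 kN; interior l_c = 120 − 33 = 87 → r_n = 154.8 kN.
  R_n,bearing = 1·73.53 + 2·154.8 = 383.1 kN → 0.75 × 383.1 = 287 kN.
Bearing governs: 287 kN.

287 kN (bearing governs)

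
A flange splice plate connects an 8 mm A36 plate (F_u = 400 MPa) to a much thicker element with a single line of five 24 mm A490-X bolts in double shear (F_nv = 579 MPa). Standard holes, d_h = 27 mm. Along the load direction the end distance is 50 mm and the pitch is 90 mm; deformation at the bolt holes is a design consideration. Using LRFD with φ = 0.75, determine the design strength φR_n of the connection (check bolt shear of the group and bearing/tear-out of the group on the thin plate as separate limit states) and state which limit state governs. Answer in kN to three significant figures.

Bolt shear: A_b = π·24²/4 = 452.4 mm²; R_n = 579 × 452.4 × 5 × 2 / 1000 = 2619 kN → 0.75 × 2619 = 1960 kN.
Bearing (1.2 l_c t F_u ≤ 2.4 d t F_u): upper limit = 2.4·24·8·400 / 1000 = 184.3 kN.
  Edge l_c = 50 − 27/2 = 36.5 → r_n = 140.2 kN; interior l_c = 90 − 27 = 63 → r_n = 184.3 kN.
  R_n,bearing = 1·140.2 + 4·184.3 = 877.4 kN → 0.75 × 877.4 = 658 kN.
Bearing governs: 658 kN.

658 kN (bearing governs)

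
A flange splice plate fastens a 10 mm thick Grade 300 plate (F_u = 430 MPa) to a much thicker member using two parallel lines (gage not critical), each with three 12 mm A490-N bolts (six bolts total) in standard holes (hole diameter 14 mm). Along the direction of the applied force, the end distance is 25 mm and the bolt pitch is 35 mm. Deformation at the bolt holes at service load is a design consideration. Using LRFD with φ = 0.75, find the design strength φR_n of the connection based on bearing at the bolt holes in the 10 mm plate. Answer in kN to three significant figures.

Per bolt r_n = 1.2 l_c t F_u ≤ 2.4 d t F_u; upper limit = 2.4 × 12 × 10 × 430 / 1000 = 123.8 kN.
Edge bolt: l_c = 25 − 14/2 = 18 mm → 1.2 × 18 × 10 × 430 / 1000 = 92.88 → r_n = 92.88 kN.
Interior bolts: l_c = 35 − 14 = 21 mm → 1.2 × 21 × 10 × 430 / 1000 = 108.4 → r_n = 108.4 kN.
R_n = 2 × 92.88 + 4 × 108.4 = 619.2 kN.
Design strength φR_n = 0.75 × 619.2 = 464 kN.

464 kN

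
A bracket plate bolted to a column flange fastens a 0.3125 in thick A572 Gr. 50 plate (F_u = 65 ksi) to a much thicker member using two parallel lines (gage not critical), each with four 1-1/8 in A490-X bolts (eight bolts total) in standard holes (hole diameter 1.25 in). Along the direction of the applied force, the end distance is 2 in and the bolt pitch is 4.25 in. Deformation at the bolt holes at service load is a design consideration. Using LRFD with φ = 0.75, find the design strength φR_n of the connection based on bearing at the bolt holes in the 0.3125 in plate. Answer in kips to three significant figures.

Per bolt r_n = 1.2 l_c t F_u ≤ 2.4 d t F_u; upper limit = 2.4 × 1.125 × 0.3125 × 65 = 54.84 kips.
Edge bolt: l_c = 2 − 1.25/2 = 1.375 in → 1.2 × 1.375 × 0.3125 × 65 = 33.52 → r_n = 33.52 kips.
Interior bolts: l_c = 4.25 − 1.25 = 3 in → 1.2 × 3 × 0.3125 × 65 = 73.12 → r_n = 54.84 kips.
R_n = 2 × 33.52 + 6 × 54.84 = 396.1 kips.
Design strength φR_n = 0.75 × 396.1 = 297 kips.

297 kips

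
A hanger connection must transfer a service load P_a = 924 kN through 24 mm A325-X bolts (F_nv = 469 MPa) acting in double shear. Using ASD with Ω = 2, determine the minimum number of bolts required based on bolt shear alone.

A_b = π·24²/4 = 452.4 mm².
Per-bolt allowable strength R_n/Ω = 469 × 452.4 × 2 / 1000 / 2 = 212.2 kN.
n ≥ 924 / 212.2 = 4.355 → use 5 bolts.

5 bolts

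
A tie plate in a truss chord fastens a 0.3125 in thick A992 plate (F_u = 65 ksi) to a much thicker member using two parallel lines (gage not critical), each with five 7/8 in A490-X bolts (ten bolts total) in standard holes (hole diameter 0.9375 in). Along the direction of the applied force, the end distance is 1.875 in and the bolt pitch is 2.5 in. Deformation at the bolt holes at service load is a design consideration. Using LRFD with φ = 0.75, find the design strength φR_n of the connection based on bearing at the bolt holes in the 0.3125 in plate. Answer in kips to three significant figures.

280 kips

Per bolt r_n = 1.2 l_c t F_u ≤ 2.4 d t F_u; upper limit = 2.4 × 0.875 × 0.3125 × 65 = 42.66 kips.
Edge bolt: l_c = 1.875 − 0.9375/2 = 1.406 in → 1.2 × 1.406 × 0.3125 × 65 = 34.28 → r_n = 34.28 kips.
Interior bolts: l_c = 2.5 − 0.9375 = 1.562 in → 1.2 × 1.562 × 0.3125 × 65 = 38.09 → r_n = 38.09 kips.
R_n = 2 × 34.28 + 8 × 38.09 = 373.2 kips.
Design strength φR_n = 0.75 × 373.2 = 280 kips.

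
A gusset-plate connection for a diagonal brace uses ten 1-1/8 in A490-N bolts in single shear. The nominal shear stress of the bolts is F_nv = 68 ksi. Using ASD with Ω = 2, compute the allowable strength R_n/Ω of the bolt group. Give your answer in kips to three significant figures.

338 kips

A_b = π × 1.125² / 4 = 0.994 in².
R_n = F_nv · A_b · n · n_s = 68 × 0.994 × 10 × 1 = 675.9 kips.
Allowable strength R_n/Ω = 675.9 / 2 = 338 kips.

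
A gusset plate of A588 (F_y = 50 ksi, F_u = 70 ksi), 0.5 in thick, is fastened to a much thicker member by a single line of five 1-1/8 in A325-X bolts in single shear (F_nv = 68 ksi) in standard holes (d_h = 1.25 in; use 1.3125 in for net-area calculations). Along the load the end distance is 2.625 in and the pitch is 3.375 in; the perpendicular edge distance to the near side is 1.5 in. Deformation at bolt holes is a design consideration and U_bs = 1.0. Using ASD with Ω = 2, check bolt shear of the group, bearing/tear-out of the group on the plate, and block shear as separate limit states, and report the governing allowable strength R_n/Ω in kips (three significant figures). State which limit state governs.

Bolt shear: A_b = π·1.125²/4 = 0.994 in²; R_n = 68 × 0.994 × 5 × 1 = 338 kips → 338 / 2 = 169 kips.
Bearing: edge l_c = 2, r_n = 84 kips; interior l_c = 2.125, r_n = 89.25 kips; R_n = 84 + 4·89.25 = 441 kips → 220 kips.
Block shear: A_gv = 8.062, A_nv = 5.109, A_nt = 0.4219 in²; R_n = min(0.6F_uA_nv, 0.6F_yA_gv) + U_bs·F_u·A_nt = 244.1 kips → 122 kips.
Block shear governs: 122 kips.

122 kips (block shear governs)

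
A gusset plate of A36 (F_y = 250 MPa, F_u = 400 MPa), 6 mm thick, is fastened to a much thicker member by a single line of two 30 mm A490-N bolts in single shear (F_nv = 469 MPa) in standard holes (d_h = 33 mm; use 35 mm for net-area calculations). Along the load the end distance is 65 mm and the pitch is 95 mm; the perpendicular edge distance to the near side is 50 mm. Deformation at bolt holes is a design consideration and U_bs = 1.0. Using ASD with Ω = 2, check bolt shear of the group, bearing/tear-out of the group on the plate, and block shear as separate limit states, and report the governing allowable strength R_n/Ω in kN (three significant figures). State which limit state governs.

Bolt shear: A_b = π·30²/4 = 706.9 mm²; R_n = 469 × 706.9 × 2 × 1 / 1000 = 663 kN → 663 / 2 = 332 kN.
Bearing: edge l_c = 48.5, r_n = 139.7 kN; interior l_c = 62, r_n = 172.8 kN; R_n = 139.7 + 1·172.8 = 312.5 kN → 156 kN.
Block shear: A_gv = 960, A_nv = 645, A_nt = 195 mm²; R_n = min(0.6F_uA_nv, 0.6F_yA_gv) + U_bs·F_u·A_nt = 222 kN → 111 kN.
Block shear governs: 111 kN.

111 kN (block shear governs)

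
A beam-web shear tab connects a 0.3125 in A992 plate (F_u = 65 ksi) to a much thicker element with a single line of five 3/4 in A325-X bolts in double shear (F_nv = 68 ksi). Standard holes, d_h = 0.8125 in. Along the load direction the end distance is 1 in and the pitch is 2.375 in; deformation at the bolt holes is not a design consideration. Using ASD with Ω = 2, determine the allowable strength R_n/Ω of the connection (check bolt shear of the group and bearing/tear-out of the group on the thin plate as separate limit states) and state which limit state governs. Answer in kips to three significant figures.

100 kips (bearing governs)

Bolt shear: A_b = π·0.75²/4 = 0.4418 in²; R_n = 68 × 0.4418 × 5 × 2 = 300.4 kips → 300.4 / 2 = 150 kips.
Bearing (1.5 l_c t F_u ≤ 3.0 d t F_u): upper limit = 3.0·0.75·0.3125·65 = 45.7 kips.
  Edge l_c = 1 − 0.8125/2 = 0.5938 → r_n = 18.09 kips; interior l_c = 2.375 − 0.8125 = 1.562 → r_n = 45.7 kips.
  R_n,bearing = 1·18.09 + 4·45.7 = 200.9 kips → 200.9 / 2 = 100 kips.
Bearing governs: 100 kips.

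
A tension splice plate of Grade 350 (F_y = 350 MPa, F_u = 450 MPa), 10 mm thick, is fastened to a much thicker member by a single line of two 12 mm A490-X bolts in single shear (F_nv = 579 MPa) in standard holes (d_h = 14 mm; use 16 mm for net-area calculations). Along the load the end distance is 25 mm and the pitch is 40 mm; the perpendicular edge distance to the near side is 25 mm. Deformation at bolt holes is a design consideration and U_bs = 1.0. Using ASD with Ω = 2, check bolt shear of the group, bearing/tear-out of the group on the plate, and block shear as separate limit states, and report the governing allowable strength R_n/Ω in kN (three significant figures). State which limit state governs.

65.5 kN (bolt shear governs)

Bolt shear: A_b = π·12²/4 = 113.1 mm²; R_n = 579 × 113.1 × 2 × 1 / 1000 = 131 kN → 131 / 2 = 65.5 kN.
Bearing: edge l_c = 18, r_n = 97.2 kN; interior l_c = 26, r_n = 129.6 kN; R_n = 97.2 + 1·129.6 = 226.8 kN → 113 kN.
Block shear: A_gv = 650, A_nv = 410, A_nt = 170 mm²; R_n = min(0.6F_uA_nv, 0.6F_yA_gv) + U_bs·F_u·A_nt = 187.2 kN → 93.6 kN.
Bolt shear governs: 65.5 kN.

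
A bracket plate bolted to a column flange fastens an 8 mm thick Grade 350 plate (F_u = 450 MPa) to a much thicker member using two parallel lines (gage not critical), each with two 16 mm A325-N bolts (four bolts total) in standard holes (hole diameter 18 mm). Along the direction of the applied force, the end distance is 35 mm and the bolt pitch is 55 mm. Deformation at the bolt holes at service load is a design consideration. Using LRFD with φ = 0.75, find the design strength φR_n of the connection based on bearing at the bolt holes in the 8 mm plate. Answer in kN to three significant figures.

376 kN

Per bolt r_n = 1.2 l_c t F_u ≤ 2.4 d t F_u; upper limit = 2.4 × 16 × 8 × 450 / 1000 = 138.2 kN.
Edge bolt: l_c = 35 − 18/2 = 26 mm → 1.2 × 26 × 8 × 450 / 1000 = 112.3 → r_n = 112.3 kN.
Interior bolts: l_c = 55 − 18 = 37 mm → 1.2 × 37 × 8 × 450 / 1000 = 159.8 → r_n = 138.2 kN.
R_n = 2 × 112.3 + 2 × 138.2 = 501.1 kN.
Design strength φR_n = 0.75 × 501.1 = 376 kN.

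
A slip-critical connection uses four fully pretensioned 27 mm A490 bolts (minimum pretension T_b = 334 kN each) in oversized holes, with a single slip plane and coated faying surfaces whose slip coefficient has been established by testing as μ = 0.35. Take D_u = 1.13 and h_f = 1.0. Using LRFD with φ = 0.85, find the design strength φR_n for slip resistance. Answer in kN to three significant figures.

R_n = μ · D_u · h_f · T_b · n_s · n_b = 0.35 × 1.13 × 1.0 × 334 × 1 × 4 = 528.4 kN.
Design strength φR_n = 0.85 × 528.4 = 449 kN.

449 kN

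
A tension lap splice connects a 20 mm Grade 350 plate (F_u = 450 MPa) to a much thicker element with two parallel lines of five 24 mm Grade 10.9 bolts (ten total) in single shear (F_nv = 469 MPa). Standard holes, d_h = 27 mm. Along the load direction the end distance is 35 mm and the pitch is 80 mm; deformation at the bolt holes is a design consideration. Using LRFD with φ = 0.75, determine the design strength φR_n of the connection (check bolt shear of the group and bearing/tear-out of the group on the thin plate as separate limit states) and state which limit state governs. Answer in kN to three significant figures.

Bolt shear: A_b = π·24²/4 = 452.4 mm²; R_n = 469 × 452.4 × 10 × 1 / 1000 = 2122 kN → 0.75 × 2122 = 1590 kN.
Bearing (1.2 l_c t F_u ≤ 2.4 d t F_u): upper limit = 2.4·24·20·450 / 1000 = 518.4 kN.
  Edge l_c = 35 − 27/2 = 21.5 → r_n = 232.2 kN; interior l_c = 80 − 27 = 53 → r_n = 518.4 kN.
  R_n,bearing = 2·232.2 + 8·518.4 = 4612 kN → 0.75 × 4612 = 3460 kN.
Bolt shear governs: 1590 kN.

1590 kN (bolt shear governs)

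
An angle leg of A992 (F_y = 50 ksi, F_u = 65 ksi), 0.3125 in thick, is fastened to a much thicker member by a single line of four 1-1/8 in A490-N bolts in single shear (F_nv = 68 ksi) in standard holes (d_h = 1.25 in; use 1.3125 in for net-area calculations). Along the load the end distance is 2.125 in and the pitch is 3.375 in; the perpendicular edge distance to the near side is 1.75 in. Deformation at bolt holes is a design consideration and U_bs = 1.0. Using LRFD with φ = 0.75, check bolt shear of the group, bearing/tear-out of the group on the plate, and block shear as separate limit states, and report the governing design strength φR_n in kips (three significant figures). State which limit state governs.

86.6 kips (block shear governs)

Bolt shear: A_b = π·1.125²/4 = 0.994 in²; R_n = 68 × 0.994 × 4 × 1 = 270.4 kips → 0.75 × 270.4 = 203 kips.
Bearing: edge l_c = 1.5, r_n = 36.56 kips; interior l_c = 2.125, r_n = 51.8 kips; R_n = 36.56 + 3·51.8 = 192 kips → 144 kips.
Block shear: A_gv = 3.828, A_nv = 2.393, A_nt = 0.3418 in²; R_n = min(0.6F_uA_nv, 0.6F_yA_gv) + U_bs·F_u·A_nt = 115.5 kips → 86.6 kips.
Block shear governs: 86.6 kips.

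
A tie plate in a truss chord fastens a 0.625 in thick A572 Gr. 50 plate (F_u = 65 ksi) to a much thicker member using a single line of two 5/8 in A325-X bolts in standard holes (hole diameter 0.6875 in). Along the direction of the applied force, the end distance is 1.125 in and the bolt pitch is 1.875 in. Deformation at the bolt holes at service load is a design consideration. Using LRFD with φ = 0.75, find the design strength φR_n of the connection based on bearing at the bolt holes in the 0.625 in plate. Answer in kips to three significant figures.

Per bolt r_n = 1.2 l_c t F_u ≤ 2.4 d t F_u; upper limit = 2.4 × 0.625 × 0.625 × 65 = 60.94 kips.
Edge bolt: l_c = 1.125 − 0.6875/2 = 0.7812 in → 1.2 × 0.7812 × 0.625 × 65 = 38.09 → r_n = 38.09 kips.
Interior bolts: l_c = 1.875 − 0.6875 = 1.188 in → 1.2 × 1.188 × 0.625 × 65 = 57.89 → r_n = 57.89 kips.
R_n = 1 × 38.09 + 1 × 57.89 = 95.98 kips.
Design strength φR_n = 0.75 × 95.98 = 72 kips.

72 kips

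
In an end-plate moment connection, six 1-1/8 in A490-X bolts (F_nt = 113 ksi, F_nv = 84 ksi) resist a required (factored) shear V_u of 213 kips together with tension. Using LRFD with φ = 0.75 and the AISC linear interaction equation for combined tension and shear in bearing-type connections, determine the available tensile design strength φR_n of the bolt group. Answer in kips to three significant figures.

371 kips

A_b = π·1.125²/4 = 0.994 in²; f_rv = 213 / (6 × 0.994) = 35.71 ksi.
F'_nt = 1.3 F_nt − (F_nt / φF_nv) f_rv = 1.3·113 − (113/(0.75·84))·35.71 = 82.84 ksi, capped at F_nt → F'_nt = 82.84 ksi.
R_n = F'_nt · A_b · n = 82.84 × 0.994 × 6 = 494.1 kips.
Design strength φR_n = 0.75 × 494.1 = 371 kips.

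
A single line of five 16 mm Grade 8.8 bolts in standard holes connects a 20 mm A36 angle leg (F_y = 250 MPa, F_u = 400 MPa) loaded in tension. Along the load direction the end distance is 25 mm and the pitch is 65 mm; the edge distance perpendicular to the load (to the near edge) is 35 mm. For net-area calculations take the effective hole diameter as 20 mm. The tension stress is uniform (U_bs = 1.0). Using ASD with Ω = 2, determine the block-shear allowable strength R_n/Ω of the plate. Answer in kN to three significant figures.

Shear plane L_v = 25 + 4·65 = 285 mm; A_gv = 285 × 20 = 5700 mm².
A_nv = (285 − 4.5·20) × 20 = 3900 mm².
A_nt = (35 − 0.5·20) × 20 = 500 mm².
0.6 F_u A_nv = 936 kN; 0.6 F_y A_gv = 855 kN → shear yielding governs the shear term.
R_n = 855 + 1.0 × 400 × 500 / 1000 = 1055 kN.
Allowable strength R_n/Ω = 1055 / 2 = 528 kN.

528 kN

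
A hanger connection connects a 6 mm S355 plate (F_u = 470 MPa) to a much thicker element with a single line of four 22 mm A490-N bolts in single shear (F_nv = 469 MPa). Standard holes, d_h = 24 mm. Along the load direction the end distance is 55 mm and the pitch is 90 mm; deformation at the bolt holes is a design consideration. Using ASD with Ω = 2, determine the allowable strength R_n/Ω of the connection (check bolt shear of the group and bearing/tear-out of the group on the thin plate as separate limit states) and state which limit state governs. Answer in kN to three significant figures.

Bolt shear: A_b = π·22²/4 = 380.1 mm²; R_n = 469 × 380.1 × 4 × 1 / 1000 = 713.1 kN → 713.1 / 2 = 357 kN.
Bearing (1.2 l_c t F_u ≤ 2.4 d t F_u): upper limit = 2.4·22·6·470 / 1000 = 148.9 kN.
  Edge l_c = 55 − 24/2 = 43 → r_n = 145.5 kN; interior l_c = 90 − 24 = 66 → r_n = 148.9 kN.
  R_n,bearing = 1·145.5 + 3·148.9 = 592.2 kN → 592.2 / 2 = 296 kN.
Bearing governs: 296 kN.

296 kN (bearing governs)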